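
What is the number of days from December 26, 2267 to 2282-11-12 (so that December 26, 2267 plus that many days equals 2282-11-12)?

5435

Dec 26, 2267 → Dec 26, 2268: 366 days (Feb 29, 2268 is in that span).
Dec 26, 2268 → Dec 26, 2269: 365 days.
Dec 26, 2269 → Dec 26, 2270: 365 days.
Dec 26, 2270 → Dec 26, 2271: 365 days.
Dec 26, 2271 → Dec 26, 2272: 366 days (Feb 29, 2272 is in that span).
Dec 26, 2272 → Dec 26, 2273: 365 days.
Dec 26, 2273 → Dec 26, 2274: 365 days.
Dec 26, 2274 → Dec 26, 2275: 365 days.
Dec 26, 2275 → Dec 26, 2276: 366 days (Feb 29, 2276 is in that span).
Dec 26, 2276 → Dec 26, 2277: 365 days.
Dec 26, 2277 → Dec 26, 2278: 365 days.
Dec 26, 2278 → Dec 26, 2279: 365 days.
Dec 26, 2279 → Dec 26, 2280: 366 days (Feb 29, 2280 is in that span).
Dec 26, 2280 → Dec 26, 2281: 365 days.
Dec 26, 2281 → Jan 26, 2282: 31 days (December has 31).
Jan 26, 2282 → Feb 26, 2282: 31 days (January has 31).
Feb 26, 2282 → Mar 26, 2282: 28 days (February has 28).
Mar 26, 2282 → Apr 26, 2282: 31 days (March has 31).
Apr 26, 2282 → May 26, 2282: 30 days (April has 30).
May 26, 2282 → Jun 26, 2282: 31 days (May has 31).
Jun 26, 2282 → Jul 26, 2282: 30 days (June has 30).
Jul 26, 2282 → Aug 26, 2282: 31 days (July has 31).
Aug 26, 2282 → Sep 26, 2282: 31 days (August has 31).
Sep 26, 2282 → Oct 26, 2282: 30 days (September has 30).
Oct 26, 2282 → Nov 12, 2282: 17 days.
Total: 5435 days.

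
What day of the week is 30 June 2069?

Doomsday rule: the anchor day for the 2000s is Tuesday. For year 69: 69÷12 = 5 r 9, and 9÷4 = 2, so 5+9+2 = 16.
Tuesday + 16 ≡ Thursday — that's 2069's doomsday.
In June the doomsday date is Jun 6.
Jun 30 is 24 days after Jun 6; 24 mod 7 = 3, so Thursday + 3 = Sunday.

Sunday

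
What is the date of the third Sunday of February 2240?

February 16, 2240

February 1, 2240 is a Saturday.
The first Sunday is therefore February 2 (1 days later).
The third Sunday is 2 + 2×7 = February 16.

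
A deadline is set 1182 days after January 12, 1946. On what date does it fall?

April 8, 1949

+365 (one year) → Jan 12, 1947 (817 left).
+365 (one year) → Jan 12, 1948 (452 left).
+366 (one year; includes Feb 29, 1948) → Jan 12, 1949 (86 left).
Jan has 31 days: +20 → Feb 1, 1949 (66 left).
Feb has 28 days: +28 → Mar 1, 1949 (38 left).
Mar has 31 days: +31 → Apr 1, 1949 (7 left).
+7 → Apr 8, 1949.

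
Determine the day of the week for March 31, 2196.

Thursday

Doomsday rule: the anchor day for the 2100s is Sunday. For year 96: 96÷12 = 8 r 0, and 0÷4 = 0, so 8+0+0 = 8.
Sunday + 8 ≡ Monday — that's 2196's doomsday.
In March the doomsday date is Mar 14.
Mar 31 is 17 days after Mar 14; 17 mod 7 = 3, so Monday + 3 = Thursday.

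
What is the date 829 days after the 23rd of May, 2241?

August 30, 2243

+365 (one year) → May 23, 2242 (464 left).
+365 (one year) → May 23, 2243 (99 left).
May has 31 days: +9 → Jun 1, 2243 (90 left).
Jun has 30 days: +30 → Jul 1, 2243 (60 left).
Jul has 31 days: +31 → Aug 1, 2243 (29 left).
+29 → Aug 30, 2243.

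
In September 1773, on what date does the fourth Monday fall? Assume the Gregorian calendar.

September 27, 1773

September 1, 1773 is a Wednesday.
The first Monday is therefore September 6 (5 days later).
The fourth Monday is 6 + 3×7 = September 27.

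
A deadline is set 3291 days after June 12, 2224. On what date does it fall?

June 16, 2233

+365 (one year) → Jun 12, 2225 (2926 left).
+365 (one year) → Jun 12, 2226 (2561 left).
+365 (one year) → Jun 12, 2227 (2196 left).
+366 (one year; includes Feb 29, 2228) → Jun 12, 2228 (1830 left).
+365 (one year) → Jun 12, 2229 (1465 left).
+365 (one year) → Jun 12, 2230 (1100 left).
+365 (one year) → Jun 12, 2231 (735 left).
+366 (one year; includes Feb 29, 2232) → Jun 12, 2232 (369 left).
Jun has 30 days: +19 → Jul 1, 2232 (350 left).
Jul has 31 days: +31 → Aug 1, 2232 (319 left).
Aug has 31 days: +31 → Sep 1, 2232 (288 left).
Sep has 30 days: +30 → Oct 1, 2232 (258 left).
Oct has 31 days: +31 → Nov 1, 2232 (227 left).
Nov has 30 days: +30 → Dec 1, 2232 (197 left).
Dec has 31 days: +31 → Jan 1, 2233 (166 left).
Jan has 31 days: +31 → Feb 1, 2233 (135 left).
Feb has 28 days: +28 → Mar 1, 2233 (107 left).
Mar has 31 days: +31 → Apr 1, 2233 (76 left).
Apr has 30 days: +30 → May 1, 2233 (46 left).
May has 31 days: +31 → Jun 1, 2233 (15 left).
+15 → Jun 16, 2233.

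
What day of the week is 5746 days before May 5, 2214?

First find the weekday of May 5, 2214. Doomsday rule: the anchor day for the 2200s is Friday. For year 14: 14÷12 = 1 r 2, and 2÷4 = 0, so 1+2+0 = 3.
Friday + 3 ≡ Monday — that's 2214's doomsday.
In May the doomsday date is May 9.
May 5 is 4 days before May 9; 4 mod 7 = 4, so Monday − 4 = Thursday.
5746 mod 7 = 6, so 5746 days before a Thursday is Thursday − 6 = Friday.

Friday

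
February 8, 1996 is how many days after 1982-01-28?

5124

Jan 28, 1982 → Jan 28, 1983: 365 days.
Jan 28, 1983 → Jan 28, 1984: 365 days.
Jan 28, 1984 → Jan 28, 1985: 366 days (Feb 29, 1984 is in that span).
Jan 28, 1985 → Jan 28, 1986: 365 days.
Jan 28, 1986 → Jan 28, 1987: 365 days.
Jan 28, 1987 → Jan 28, 1988: 365 days.
Jan 28, 1988 → Jan 28, 1989: 366 days (Feb 29, 1988 is in that span).
Jan 28, 1989 → Jan 28, 1990: 365 days.
Jan 28, 1990 → Jan 28, 1991: 365 days.
Jan 28, 1991 → Jan 28, 1992: 365 days.
Jan 28, 1992 → Jan 28, 1993: 366 days (Feb 29, 1992 is in that span).
Jan 28, 1993 → Jan 28, 1994: 365 days.
Jan 28, 1994 → Jan 28, 1995: 365 days.
Jan 28, 1995 → Feb 28, 1995: 31 days (January has 31).
Feb 28, 1995 → Mar 28, 1995: 28 days (February has 28).
Mar 28, 1995 → Apr 28, 1995: 31 days (March has 31).
Apr 28, 1995 → May 28, 1995: 30 days (April has 30).
May 28, 1995 → Jun 28, 1995: 31 days (May has 31).
Jun 28, 1995 → Jul 28, 1995: 30 days (June has 30).
Jul 28, 1995 → Aug 28, 1995: 31 days (July has 31).
Aug 28, 1995 → Sep 28, 1995: 31 days (August has 31).
Sep 28, 1995 → Oct 28, 1995: 30 days (September has 30).
Oct 28, 1995 → Nov 28, 1995: 31 days (October has 31).
Nov 28, 1995 → Dec 28, 1995: 30 days (November has 30).
Dec 28, 1995 → Jan 28, 1996: 31 days (December has 31).
Jan 28, 1996 → Feb 8, 1996: 11 days.
Total: 5124 days.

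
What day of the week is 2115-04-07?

Sunday

Doomsday rule: the anchor day for the 2100s is Sunday. For year 15: 15÷12 = 1 r 3, and 3÷4 = 0, so 1+3+0 = 4.
Sunday + 4 ≡ Thursday — that's 2115's doomsday.
In April the doomsday date is Apr 4.
Apr 7 is 3 days after Apr 4; 3 mod 7 = 3, so Thursday + 3 = Sunday.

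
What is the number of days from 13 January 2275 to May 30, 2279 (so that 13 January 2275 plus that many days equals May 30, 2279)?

1598

Jan 13, 2275 → Jan 13, 2276: 365 days.
Jan 13, 2276 → Jan 13, 2277: 366 days (Feb 29, 2276 is in that span).
Jan 13, 2277 → Jan 13, 2278: 365 days.
Jan 13, 2278 → Jan 13, 2279: 365 days.
Jan 13, 2279 → Feb 13, 2279: 31 days (January has 31).
Feb 13, 2279 → Mar 13, 2279: 28 days (February has 28).
Mar 13, 2279 → Apr 13, 2279: 31 days (March has 31).
Apr 13, 2279 → May 13, 2279: 30 days (April has 30).
May 13, 2279 → May 30, 2279: 17 days.
Total: 1598 days.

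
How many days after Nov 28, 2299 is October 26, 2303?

1427

Nov 28, 2299 → Nov 28, 2300: 365 days.
Nov 28, 2300 → Nov 28, 2301: 365 days.
Nov 28, 2301 → Nov 28, 2302: 365 days.
Nov 28, 2302 → Dec 28, 2302: 30 days (November has 30).
Dec 28, 2302 → Jan 28, 2303: 31 days (December has 31).
Jan 28, 2303 → Feb 28, 2303: 31 days (January has 31).
Feb 28, 2303 → Mar 28, 2303: 28 days (February has 28).
Mar 28, 2303 → Apr 28, 2303: 31 days (March has 31).
Apr 28, 2303 → May 28, 2303: 30 days (April has 30).
May 28, 2303 → Jun 28, 2303: 31 days (May has 31).
Jun 28, 2303 → Jul 28, 2303: 30 days (June has 30).
Jul 28, 2303 → Aug 28, 2303: 31 days (July has 31).
Aug 28, 2303 → Sep 28, 2303: 31 days (August has 31).
Sep 28, 2303 → Oct 26, 2303: 28 days.
Total: 1427 days.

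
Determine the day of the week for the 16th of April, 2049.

Friday

Doomsday rule: the anchor day for the 2000s is Tuesday. For year 49: 49÷12 = 4 r 1, and 1÷4 = 0, so 4+1+0 = 5.
Tuesday + 5 ≡ Sunday — that's 2049's doomsday.
In April the doomsday date is Apr 4.
Apr 16 is 12 days after Apr 4; 12 mod 7 = 5, so Sunday + 5 = Friday.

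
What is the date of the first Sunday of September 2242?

September 1, 2242 is a Thursday.
The first Sunday is therefore September 4 (3 days later).

September 4, 2242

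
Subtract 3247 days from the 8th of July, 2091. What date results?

August 17, 2082

−365 (one year) → Jul 8, 2090 (2882 left).
−365 (one year) → Jul 8, 2089 (2517 left).
−365 (one year) → Jul 8, 2088 (2152 left).
−366 (one year; includes Feb 29, 2088) → Jul 8, 2087 (1786 left).
−365 (one year) → Jul 8, 2086 (1421 left).
−365 (one year) → Jul 8, 2085 (1056 left).
−365 (one year) → Jul 8, 2084 (691 left).
−366 (one year; includes Feb 29, 2084) → Jul 8, 2083 (325 left).
−8 → Jun 30, 2083 (end of Jun, 30 days; 317 left).
−30 → May 31, 2083 (end of May, 31 days; 287 left).
−31 → Apr 30, 2083 (end of Apr, 30 days; 256 left).
−30 → Mar 31, 2083 (end of Mar, 31 days; 226 left).
−31 → Feb 28, 2083 (end of Feb, 28 days; 195 left).
−28 → Jan 31, 2083 (end of Jan, 31 days; 167 left).
−31 → Dec 31, 2082 (end of Dec, 31 days; 136 left).
−31 → Nov 30, 2082 (end of Nov, 30 days; 105 left).
−30 → Oct 31, 2082 (end of Oct, 31 days; 75 left).
−31 → Sep 30, 2082 (end of Sep, 30 days; 44 left).
−30 → Aug 31, 2082 (end of Aug, 31 days; 14 left).
−14 → Aug 17, 2082.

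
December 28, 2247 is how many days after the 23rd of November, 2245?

Nov 23, 2245 → Nov 23, 2246: 365 days.
Nov 23, 2246 → Dec 23, 2246: 30 days (November has 30).
Dec 23, 2246 → Jan 23, 2247: 31 days (December has 31).
Jan 23, 2247 → Feb 23, 2247: 31 days (January has 31).
Feb 23, 2247 → Mar 23, 2247: 28 days (February has 28).
Mar 23, 2247 → Apr 23, 2247: 31 days (March has 31).
Apr 23, 2247 → May 23, 2247: 30 days (April has 30).
May 23, 2247 → Jun 23, 2247: 31 days (May has 31).
Jun 23, 2247 → Jul 23, 2247: 30 days (June has 30).
Jul 23, 2247 → Aug 23, 2247: 31 days (July has 31).
Aug 23, 2247 → Sep 23, 2247: 31 days (August has 31).
Sep 23, 2247 → Oct 23, 2247: 30 days (September has 30).
Oct 23, 2247 → Nov 23, 2247: 31 days (October has 31).
Nov 23, 2247 → Dec 23, 2247: 30 days (November has 30).
Dec 23, 2247 → Dec 28, 2247: 5 days.
Total: 765 days.

765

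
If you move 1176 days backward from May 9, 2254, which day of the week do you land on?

Tuesday

First find the weekday of May 9, 2254. Doomsday rule: the anchor day for the 2200s is Friday. For year 54: 54÷12 = 4 r 6, and 6÷4 = 1, so 4+6+1 = 11.
Friday + 11 ≡ Tuesday — that's 2254's doomsday.
In May the doomsday date is May 9.
May 9 is the doomsday itself: Tuesday.
1176 mod 7 = 0, so 1176 days before a Tuesday is Tuesday − 0 = Tuesday.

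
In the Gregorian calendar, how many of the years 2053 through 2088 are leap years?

Multiples of 4 in [2053,2088]: 9.
Of those, multiples of 100: 0 (not leap unless ÷400).
Multiples of 400: 0.
Leap years = 9 − 0 + 0 = 9.

9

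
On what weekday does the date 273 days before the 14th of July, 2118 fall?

Thursday

Jul 14, 2118 is a Thursday.
273 mod 7 = 0, so 273 days before a Thursday is Thursday − 0 = Thursday.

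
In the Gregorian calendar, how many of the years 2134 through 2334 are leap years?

48

Multiples of 4 in [2134,2334]: 50.
Of those, multiples of 100: 2 (not leap unless ÷400).
Multiples of 400: 0.
Leap years = 50 − 2 + 0 = 48.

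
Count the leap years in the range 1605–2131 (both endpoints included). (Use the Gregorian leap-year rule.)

127

Multiples of 4 in [1605,2131]: 131.
Of those, multiples of 100: 5 (not leap unless ÷400).
Multiples of 400: 1.
Leap years = 131 − 5 + 1 = 127.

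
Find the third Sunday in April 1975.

April 20, 1975

April 1, 1975 is a Tuesday.
The first Sunday is therefore April 6 (5 days later).
The third Sunday is 6 + 2×7 = April 20.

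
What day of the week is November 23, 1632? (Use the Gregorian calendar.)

Doomsday rule: the anchor day for the 1600s is Tuesday. For year 32: 32÷12 = 2 r 8, and 8÷4 = 2, so 2+8+2 = 12.
Tuesday + 12 ≡ Sunday — that's 1632's doomsday.
In November the doomsday date is Nov 7.
Nov 23 is 16 days after Nov 7; 16 mod 7 = 2, so Sunday + 2 = Tuesday.

Tuesday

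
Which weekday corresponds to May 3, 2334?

Thursday

Doomsday rule: the anchor day for the 2300s is Wednesday. For year 34: 34÷12 = 2 r 10, and 10÷4 = 2, so 2+10+2 = 14.
Wednesday + 14 ≡ Wednesday — that's 2334's doomsday.
In May the doomsday date is May 9.
May 3 is 6 days before May 9; 6 mod 7 = 6, so Wednesday − 6 = Thursday.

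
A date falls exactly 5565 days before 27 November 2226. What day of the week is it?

Monday

First find the weekday of Nov 27, 2226. Doomsday rule: the anchor day for the 2200s is Friday. For year 26: 26÷12 = 2 r 2, and 2÷4 = 0, so 2+2+0 = 4.
Friday + 4 ≡ Tuesday — that's 2226's doomsday.
In November the doomsday date is Nov 7.
Nov 27 is 20 days after Nov 7; 20 mod 7 = 6, so Tuesday + 6 = Monday.
5565 mod 7 = 0, so 5565 days before a Monday is Monday − 0 = Monday.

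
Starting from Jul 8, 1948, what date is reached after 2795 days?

March 3, 1956

+365 (one year) → Jul 8, 1949 (2430 left).
+365 (one year) → Jul 8, 1950 (2065 left).
+365 (one year) → Jul 8, 1951 (1700 left).
+366 (one year; includes Feb 29, 1952) → Jul 8, 1952 (1334 left).
+365 (one year) → Jul 8, 1953 (969 left).
+365 (one year) → Jul 8, 1954 (604 left).
+365 (one year) → Jul 8, 1955 (239 left).
Jul has 31 days: +24 → Aug 1, 1955 (215 left).
Aug has 31 days: +31 → Sep 1, 1955 (184 left).
Sep has 30 days: +30 → Oct 1, 1955 (154 left).
Oct has 31 days: +31 → Nov 1, 1955 (123 left).
Nov has 30 days: +30 → Dec 1, 1955 (93 left).
Dec has 31 days: +31 → Jan 1, 1956 (62 left).
Jan has 31 days: +31 → Feb 1, 1956 (31 left).
Feb has 29 days: +29 → Mar 1, 1956 (2 left).
+2 → Mar 3, 1956.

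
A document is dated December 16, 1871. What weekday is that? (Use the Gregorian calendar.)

Doomsday rule: the anchor day for the 1800s is Friday. For year 71: 71÷12 = 5 r 11, and 11÷4 = 2, so 5+11+2 = 18.
Friday + 18 ≡ Tuesday — that's 1871's doomsday.
In December the doomsday date is Dec 12.
Dec 16 is 4 days after Dec 12; 4 mod 7 = 4, so Tuesday + 4 = Saturday.

Saturday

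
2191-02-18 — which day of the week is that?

Friday

Doomsday rule: the anchor day for the 2100s is Sunday. For year 91: 91÷12 = 7 r 7, and 7÷4 = 1, so 7+7+1 = 15.
Sunday + 15 ≡ Monday — that's 2191's doomsday.
In February the doomsday date is Feb 28 (2191 is not a leap year).
Feb 18 is 10 days before Feb 28; 10 mod 7 = 3, so Monday − 3 = Friday.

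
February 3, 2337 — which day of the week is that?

Wednesday

Doomsday rule: the anchor day for the 2300s is Wednesday. For year 37: 37÷12 = 3 r 1, and 1÷4 = 0, so 3+1+0 = 4.
Wednesday + 4 ≡ Sunday — that's 2337's doomsday.
In February the doomsday date is Feb 28 (2337 is not a leap year).
Feb 3 is 25 days before Feb 28; 25 mod 7 = 4, so Sunday − 4 = Wednesday.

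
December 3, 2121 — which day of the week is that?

Wednesday

Doomsday rule: the anchor day for the 2100s is Sunday. For year 21: 21÷12 = 1 r 9, and 9÷4 = 2, so 1+9+2 = 12.
Sunday + 12 ≡ Friday — that's 2121's doomsday.
In December the doomsday date is Dec 12.
Dec 3 is 9 days before Dec 12; 9 mod 7 = 2, so Friday − 2 = Wednesday.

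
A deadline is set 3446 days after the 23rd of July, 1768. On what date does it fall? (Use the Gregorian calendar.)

+365 (one year) → Jul 23, 1769 (3081 left).
+365 (one year) → Jul 23, 1770 (2716 left).
+365 (one year) → Jul 23, 1771 (2351 left).
+366 (one year; includes Feb 29, 1772) → Jul 23, 1772 (1985 left).
+365 (one year) → Jul 23, 1773 (1620 left).
+365 (one year) → Jul 23, 1774 (1255 left).
+365 (one year) → Jul 23, 1775 (890 left).
+366 (one year; includes Feb 29, 1776) → Jul 23, 1776 (524 left).
+365 (one year) → Jul 23, 1777 (159 left).
Jul has 31 days: +9 → Aug 1, 1777 (150 left).
Aug has 31 days: +31 → Sep 1, 1777 (119 left).
Sep has 30 days: +30 → Oct 1, 1777 (89 left).
Oct has 31 days: +31 → Nov 1, 1777 (58 left).
Nov has 30 days: +30 → Dec 1, 1777 (28 left).
+28 → Dec 29, 1777.

December 29, 1777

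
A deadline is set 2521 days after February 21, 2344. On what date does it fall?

January 16, 2351

+366 (one year; includes Feb 29, 2344) → Feb 21, 2345 (2155 left).
+365 (one year) → Feb 21, 2346 (1790 left).
+365 (one year) → Feb 21, 2347 (1425 left).
+365 (one year) → Feb 21, 2348 (1060 left).
+366 (one year; includes Feb 29, 2348) → Feb 21, 2349 (694 left).
+365 (one year) → Feb 21, 2350 (329 left).
Feb has 28 days: +8 → Mar 1, 2350 (321 left).
Mar has 31 days: +31 → Apr 1, 2350 (290 left).
Apr has 30 days: +30 → May 1, 2350 (260 left).
May has 31 days: +31 → Jun 1, 2350 (229 left).
Jun has 30 days: +30 → Jul 1, 2350 (199 left).
Jul has 31 days: +31 → Aug 1, 2350 (168 left).
Aug has 31 days: +31 → Sep 1, 2350 (137 left).
Sep has 30 days: +30 → Oct 1, 2350 (107 left).
Oct has 31 days: +31 → Nov 1, 2350 (76 left).
Nov has 30 days: +30 → Dec 1, 2350 (46 left).
Dec has 31 days: +31 → Jan 1, 2351 (15 left).
+15 → Jan 16, 2351.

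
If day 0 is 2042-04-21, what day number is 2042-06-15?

Apr 21, 2042 → May 21, 2042: 30 days (April has 30).
May 21, 2042 → Jun 15, 2042: 25 days.
Total: 55 days.

55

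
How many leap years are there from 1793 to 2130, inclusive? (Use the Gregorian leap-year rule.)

81

Multiples of 4 in [1793,2130]: 84.
Of those, multiples of 100: 4 (not leap unless ÷400).
Multiples of 400: 1.
Leap years = 84 − 4 + 1 = 81.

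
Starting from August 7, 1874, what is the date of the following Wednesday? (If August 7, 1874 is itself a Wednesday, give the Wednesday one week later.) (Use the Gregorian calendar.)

August 12, 1874

Aug 7, 1874 is a Friday.
From Friday to the next Wednesday is 5 days.
Aug 7, 1874 + 5 = Aug 12, 1874.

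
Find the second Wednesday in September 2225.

September 14, 2225

September 1, 2225 is a Thursday.
The first Wednesday is therefore September 7 (6 days later).
The second Wednesday is 7 + 1×7 = September 14.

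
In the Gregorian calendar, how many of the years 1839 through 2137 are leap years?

73

Multiples of 4 in [1839,2137]: 75.
Of those, multiples of 100: 3 (not leap unless ÷400).
Multiples of 400: 1.
Leap years = 75 − 3 + 1 = 73.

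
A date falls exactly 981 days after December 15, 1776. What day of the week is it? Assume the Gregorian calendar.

Dec 15, 1776 is a Sunday.
981 mod 7 = 1, so 981 days after a Sunday is Sunday + 1 = Monday.

Monday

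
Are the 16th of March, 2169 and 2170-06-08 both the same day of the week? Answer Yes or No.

No

From Mar 16, 2169 to Jun 8, 2170 is 449 days.
449 mod 7 = 1, so they are different weekdays.
(Mar 16, 2169 is a Thursday; Jun 8, 2170 is a Friday.)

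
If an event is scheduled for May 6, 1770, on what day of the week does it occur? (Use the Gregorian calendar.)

Doomsday rule: the anchor day for the 1700s is Sunday. For year 70: 70÷12 = 5 r 10, and 10÷4 = 2, so 5+10+2 = 17.
Sunday + 17 ≡ Wednesday — that's 1770's doomsday.
In May the doomsday date is May 9.
May 6 is 3 days before May 9; 3 mod 7 = 3, so Wednesday − 3 = Sunday.

Sunday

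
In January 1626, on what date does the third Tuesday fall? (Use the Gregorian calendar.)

January 20, 1626

January 1, 1626 is a Thursday.
The first Tuesday is therefore January 6 (5 days later).
The third Tuesday is 6 + 2×7 = January 20.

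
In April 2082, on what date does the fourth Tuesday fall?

April 1, 2082 is a Wednesday.
The first Tuesday is therefore April 7 (6 days later).
The fourth Tuesday is 7 + 3×7 = April 28.

April 28, 2082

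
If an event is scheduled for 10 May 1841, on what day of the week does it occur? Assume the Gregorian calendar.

Monday

Doomsday rule: the anchor day for the 1800s is Friday. For year 41: 41÷12 = 3 r 5, and 5÷4 = 1, so 3+5+1 = 9.
Friday + 9 ≡ Sunday — that's 1841's doomsday.
In May the doomsday date is May 9.
May 10 is 1 day after May 9; 1 mod 7 = 1, so Sunday + 1 = Monday.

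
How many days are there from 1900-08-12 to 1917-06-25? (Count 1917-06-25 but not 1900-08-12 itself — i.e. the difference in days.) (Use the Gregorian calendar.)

Aug 12, 1900 → Aug 12, 1901: 365 days.
Aug 12, 1901 → Aug 12, 1902: 365 days.
Aug 12, 1902 → Aug 12, 1903: 365 days.
Aug 12, 1903 → Aug 12, 1904: 366 days (Feb 29, 1904 is in that span).
Aug 12, 1904 → Aug 12, 1905: 365 days.
Aug 12, 1905 → Aug 12, 1906: 365 days.
Aug 12, 1906 → Aug 12, 1907: 365 days.
Aug 12, 1907 → Aug 12, 1908: 366 days (Feb 29, 1908 is in that span).
Aug 12, 1908 → Aug 12, 1909: 365 days.
Aug 12, 1909 → Aug 12, 1910: 365 days.
Aug 12, 1910 → Aug 12, 1911: 365 days.
Aug 12, 1911 → Aug 12, 1912: 366 days (Feb 29, 1912 is in that span).
Aug 12, 1912 → Aug 12, 1913: 365 days.
Aug 12, 1913 → Aug 12, 1914: 365 days.
Aug 12, 1914 → Aug 12, 1915: 365 days.
Aug 12, 1915 → Aug 12, 1916: 366 days (Feb 29, 1916 is in that span).
Aug 12, 1916 → Sep 12, 1916: 31 days (August has 31).
Sep 12, 1916 → Oct 12, 1916: 30 days (September has 30).
Oct 12, 1916 → Nov 12, 1916: 31 days (October has 31).
Nov 12, 1916 → Dec 12, 1916: 30 days (November has 30).
Dec 12, 1916 → Jan 12, 1917: 31 days (December has 31).
Jan 12, 1917 → Feb 12, 1917: 31 days (January has 31).
Feb 12, 1917 → Mar 12, 1917: 28 days (February has 28).
Mar 12, 1917 → Apr 12, 1917: 31 days (March has 31).
Apr 12, 1917 → May 12, 1917: 30 days (April has 30).
May 12, 1917 → Jun 12, 1917: 31 days (May has 31).
Jun 12, 1917 → Jun 25, 1917: 13 days.
Total: 6161 days.

6161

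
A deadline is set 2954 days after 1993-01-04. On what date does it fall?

+365 (one year) → Jan 4, 1994 (2589 left).
+365 (one year) → Jan 4, 1995 (2224 left).
+365 (one year) → Jan 4, 1996 (1859 left).
+366 (one year; includes Feb 29, 1996) → Jan 4, 1997 (1493 left).
+365 (one year) → Jan 4, 1998 (1128 left).
+365 (one year) → Jan 4, 1999 (763 left).
+365 (one year) → Jan 4, 2000 (398 left).
Jan has 31 days: +28 → Feb 1, 2000 (370 left).
Feb has 29 days: +29 → Mar 1, 2000 (341 left).
Mar has 31 days: +31 → Apr 1, 2000 (310 left).
Apr has 30 days: +30 → May 1, 2000 (280 left).
May has 31 days: +31 → Jun 1, 2000 (249 left).
Jun has 30 days: +30 → Jul 1, 2000 (219 left).
Jul has 31 days: +31 → Aug 1, 2000 (188 left).
Aug has 31 days: +31 → Sep 1, 2000 (157 left).
Sep has 30 days: +30 → Oct 1, 2000 (127 left).
Oct has 31 days: +31 → Nov 1, 2000 (96 left).
Nov has 30 days: +30 → Dec 1, 2000 (66 left).
Dec has 31 days: +31 → Jan 1, 2001 (35 left).
Jan has 31 days: +31 → Feb 1, 2001 (4 left).
+4 → Feb 5, 2001.

February 5, 2001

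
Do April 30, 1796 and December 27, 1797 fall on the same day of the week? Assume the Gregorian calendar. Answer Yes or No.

No

From Apr 30, 1796 to Dec 27, 1797 is 606 days.
606 mod 7 = 4, so they are different weekdays.
(Apr 30, 1796 is a Saturday; Dec 27, 1797 is a Wednesday.)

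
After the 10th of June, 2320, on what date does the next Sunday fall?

Jun 10, 2320 is a Thursday.
From Thursday to the next Sunday is 3 days.
Jun 10, 2320 + 3 = Jun 13, 2320.

June 13, 2320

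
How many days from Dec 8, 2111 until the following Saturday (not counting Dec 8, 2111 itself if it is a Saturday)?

Dec 8, 2111 is a Tuesday.
From Tuesday to the next Saturday is 4 days.

4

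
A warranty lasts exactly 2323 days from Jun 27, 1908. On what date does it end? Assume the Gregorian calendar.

November 6, 1914

+365 (one year) → Jun 27, 1909 (1958 left).
+365 (one year) → Jun 27, 1910 (1593 left).
+365 (one year) → Jun 27, 1911 (1228 left).
+366 (one year; includes Feb 29, 1912) → Jun 27, 1912 (862 left).
+365 (one year) → Jun 27, 1913 (497 left).
+365 (one year) → Jun 27, 1914 (132 left).
Jun has 30 days: +4 → Jul 1, 1914 (128 left).
Jul has 31 days: +31 → Aug 1, 1914 (97 left).
Aug has 31 days: +31 → Sep 1, 1914 (66 left).
Sep has 30 days: +30 → Oct 1, 1914 (36 left).
Oct has 31 days: +31 → Nov 1, 1914 (5 left).
+5 → Nov 6, 1914.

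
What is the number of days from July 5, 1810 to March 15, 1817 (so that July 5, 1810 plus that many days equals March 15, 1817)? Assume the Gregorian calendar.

Jul 5, 1810 → Jul 5, 1811: 365 days.
Jul 5, 1811 → Jul 5, 1812: 366 days (Feb 29, 1812 is in that span).
Jul 5, 1812 → Jul 5, 1813: 365 days.
Jul 5, 1813 → Jul 5, 1814: 365 days.
Jul 5, 1814 → Jul 5, 1815: 365 days.
Jul 5, 1815 → Jul 5, 1816: 366 days (Feb 29, 1816 is in that span).
Jul 5, 1816 → Aug 5, 1816: 31 days (July has 31).
Aug 5, 1816 → Sep 5, 1816: 31 days (August has 31).
Sep 5, 1816 → Oct 5, 1816: 30 days (September has 30).
Oct 5, 1816 → Nov 5, 1816: 31 days (October has 31).
Nov 5, 1816 → Dec 5, 1816: 30 days (November has 30).
Dec 5, 1816 → Jan 5, 1817: 31 days (December has 31).
Jan 5, 1817 → Feb 5, 1817: 31 days (January has 31).
Feb 5, 1817 → Mar 5, 1817: 28 days (February has 28).
Mar 5, 1817 → Mar 15, 1817: 10 days.
Total: 2445 days.

2445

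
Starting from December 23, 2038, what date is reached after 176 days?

Dec has 31 days: +9 → Jan 1, 2039 (167 left).
Jan has 31 days: +31 → Feb 1, 2039 (136 left).
Feb has 28 days: +28 → Mar 1, 2039 (108 left).
Mar has 31 days: +31 → Apr 1, 2039 (77 left).
Apr has 30 days: +30 → May 1, 2039 (47 left).
May has 31 days: +31 → Jun 1, 2039 (16 left).
+16 → Jun 17, 2039.

June 17, 2039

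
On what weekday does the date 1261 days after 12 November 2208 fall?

Nov 12, 2208 is a Saturday.
1261 mod 7 = 1, so 1261 days after a Saturday is Saturday + 1 = Sunday.

Sunday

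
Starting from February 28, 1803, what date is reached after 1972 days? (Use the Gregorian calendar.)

July 23, 1808

+365 (one year) → Feb 28, 1804 (1607 left).
+366 (one year; includes Feb 29, 1804) → Feb 28, 1805 (1241 left).
+365 (one year) → Feb 28, 1806 (876 left).
+365 (one year) → Feb 28, 1807 (511 left).
+365 (one year) → Feb 28, 1808 (146 left).
Feb has 29 days: +2 → Mar 1, 1808 (144 left).
Mar has 31 days: +31 → Apr 1, 1808 (113 left).
Apr has 30 days: +30 → May 1, 1808 (83 left).
May has 31 days: +31 → Jun 1, 1808 (52 left).
Jun has 30 days: +30 → Jul 1, 1808 (22 left).
+22 → Jul 23, 1808.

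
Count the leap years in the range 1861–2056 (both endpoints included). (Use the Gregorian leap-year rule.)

48

Multiples of 4 in [1861,2056]: 49.
Of those, multiples of 100: 2 (not leap unless ÷400).
Multiples of 400: 1.
Leap years = 49 − 2 + 1 = 48.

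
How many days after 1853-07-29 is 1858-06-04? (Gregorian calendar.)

1771

Jul 29, 1853 → Jul 29, 1854: 365 days.
Jul 29, 1854 → Jul 29, 1855: 365 days.
Jul 29, 1855 → Jul 29, 1856: 366 days (Feb 29, 1856 is in that span).
Jul 29, 1856 → Jul 29, 1857: 365 days.
Jul 29, 1857 → Aug 29, 1857: 31 days (July has 31).
Aug 29, 1857 → Sep 29, 1857: 31 days (August has 31).
Sep 29, 1857 → Oct 29, 1857: 30 days (September has 30).
Oct 29, 1857 → Nov 29, 1857: 31 days (October has 31).
Nov 29, 1857 → Dec 29, 1857: 30 days (November has 30).
Dec 29, 1857 → Jan 29, 1858: 31 days (December has 31).
Jan 29, 1858 → Feb 28, 1858: 30 days (January has 31).
Feb 28, 1858 → Mar 28, 1858: 28 days (February has 28).
Mar 28, 1858 → Apr 28, 1858: 31 days (March has 31).
Apr 28, 1858 → May 28, 1858: 30 days (April has 30).
May 28, 1858 → Jun 4, 1858: 7 days.
Total: 1771 days.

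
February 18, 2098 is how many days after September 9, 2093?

1623

Sep 9, 2093 → Sep 9, 2094: 365 days.
Sep 9, 2094 → Sep 9, 2095: 365 days.
Sep 9, 2095 → Sep 9, 2096: 366 days (Feb 29, 2096 is in that span).
Sep 9, 2096 → Sep 9, 2097: 365 days.
Sep 9, 2097 → Oct 9, 2097: 30 days (September has 30).
Oct 9, 2097 → Nov 9, 2097: 31 days (October has 31).
Nov 9, 2097 → Dec 9, 2097: 30 days (November has 30).
Dec 9, 2097 → Jan 9, 2098: 31 days (December has 31).
Jan 9, 2098 → Feb 9, 2098: 31 days (January has 31).
Feb 9, 2098 → Feb 18, 2098: 9 days.
Total: 1623 days.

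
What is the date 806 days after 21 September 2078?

+365 (one year) → Sep 21, 2079 (441 left).
+366 (one year; includes Feb 29, 2080) → Sep 21, 2080 (75 left).
Sep has 30 days: +10 → Oct 1, 2080 (65 left).
Oct has 31 days: +31 → Nov 1, 2080 (34 left).
Nov has 30 days: +30 → Dec 1, 2080 (4 left).
+4 → Dec 5, 2080.

December 5, 2080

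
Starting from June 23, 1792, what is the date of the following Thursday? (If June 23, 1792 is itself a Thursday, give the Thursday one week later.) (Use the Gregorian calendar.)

Jun 23, 1792 is a Saturday.
From Saturday to the next Thursday is 5 days.
Jun 23, 1792 + 5 = Jun 28, 1792.

June 28, 1792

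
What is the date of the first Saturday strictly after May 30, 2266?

May 30, 2266 is a Wednesday.
From Wednesday to the next Saturday is 3 days.
May 30, 2266 + 3 = Jun 2, 2266.

June 2, 2266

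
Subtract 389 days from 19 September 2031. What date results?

−19 → Aug 31, 2031 (end of Aug, 31 days; 370 left).
−31 → Jul 31, 2031 (end of Jul, 31 days; 339 left).
−31 → Jun 30, 2031 (end of Jun, 30 days; 308 left).
−30 → May 31, 2031 (end of May, 31 days; 278 left).
−31 → Apr 30, 2031 (end of Apr, 30 days; 247 left).
−30 → Mar 31, 2031 (end of Mar, 31 days; 217 left).
−31 → Feb 28, 2031 (end of Feb, 28 days; 186 left).
−28 → Jan 31, 2031 (end of Jan, 31 days; 158 left).
−31 → Dec 31, 2030 (end of Dec, 31 days; 127 left).
−31 → Nov 30, 2030 (end of Nov, 30 days; 96 left).
−30 → Oct 31, 2030 (end of Oct, 31 days; 66 left).
−31 → Sep 30, 2030 (end of Sep, 30 days; 35 left).
−30 → Aug 31, 2030 (end of Aug, 31 days; 5 left).
−5 → Aug 26, 2030.

August 26, 2030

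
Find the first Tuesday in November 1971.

November 2, 1971

November 1, 1971 is a Monday.
The first Tuesday is therefore November 2 (1 days later).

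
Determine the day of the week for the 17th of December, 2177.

Wednesday

Doomsday rule: the anchor day for the 2100s is Sunday. For year 77: 77÷12 = 6 r 5, and 5÷4 = 1, so 6+5+1 = 12.
Sunday + 12 ≡ Friday — that's 2177's doomsday.
In December the doomsday date is Dec 12.
Dec 17 is 5 days after Dec 12; 5 mod 7 = 5, so Friday + 5 = Wednesday.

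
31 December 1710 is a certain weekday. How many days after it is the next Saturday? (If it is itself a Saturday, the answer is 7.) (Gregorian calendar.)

3

Dec 31, 1710 is a Wednesday.
From Wednesday to the next Saturday is 3 days.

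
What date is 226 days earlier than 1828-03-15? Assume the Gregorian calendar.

August 2, 1827

−15 → Feb 29, 1828 (end of Feb, 29 days; 211 left).
−29 → Jan 31, 1828 (end of Jan, 31 days; 182 left).
−31 → Dec 31, 1827 (end of Dec, 31 days; 151 left).
−31 → Nov 30, 1827 (end of Nov, 30 days; 120 left).
−30 → Oct 31, 1827 (end of Oct, 31 days; 90 left).
−31 → Sep 30, 1827 (end of Sep, 30 days; 59 left).
−30 → Aug 31, 1827 (end of Aug, 31 days; 29 left).
−29 → Aug 2, 1827.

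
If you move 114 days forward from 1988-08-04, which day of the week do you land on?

Saturday

First find the weekday of Aug 4, 1988. Doomsday rule: the anchor day for the 1900s is Wednesday. For year 88: 88÷12 = 7 r 4, and 4÷4 = 1, so 7+4+1 = 12.
Wednesday + 12 ≡ Monday — that's 1988's doomsday.
In August the doomsday date is Aug 8.
Aug 4 is 4 days before Aug 8; 4 mod 7 = 4, so Monday − 4 = Thursday.
114 mod 7 = 2, so 114 days after a Thursday is Thursday + 2 = Saturday.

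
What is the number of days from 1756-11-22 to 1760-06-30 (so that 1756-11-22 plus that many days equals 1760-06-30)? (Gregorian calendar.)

Nov 22, 1756 → Nov 22, 1757: 365 days.
Nov 22, 1757 → Nov 22, 1758: 365 days.
Nov 22, 1758 → Nov 22, 1759: 365 days.
Nov 22, 1759 → Dec 22, 1759: 30 days (November has 30).
Dec 22, 1759 → Jan 22, 1760: 31 days (December has 31).
Jan 22, 1760 → Feb 22, 1760: 31 days (January has 31).
Feb 22, 1760 → Mar 22, 1760: 29 days (February has 29).
Mar 22, 1760 → Apr 22, 1760: 31 days (March has 31).
Apr 22, 1760 → May 22, 1760: 30 days (April has 30).
May 22, 1760 → Jun 22, 1760: 31 days (May has 31).
Jun 22, 1760 → Jun 30, 1760: 8 days.
Total: 1316 days.

1316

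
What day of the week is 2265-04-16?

Doomsday rule: the anchor day for the 2200s is Friday. For year 65: 65÷12 = 5 r 5, and 5÷4 = 1, so 5+5+1 = 11.
Friday + 11 ≡ Tuesday — that's 2265's doomsday.
In April the doomsday date is Apr 4.
Apr 16 is 12 days after Apr 4; 12 mod 7 = 5, so Tuesday + 5 = Sunday.

Sunday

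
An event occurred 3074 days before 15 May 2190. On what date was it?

−365 (one year) → May 15, 2189 (2709 left).
−365 (one year) → May 15, 2188 (2344 left).
−366 (one year; includes Feb 29, 2188) → May 15, 2187 (1978 left).
−365 (one year) → May 15, 2186 (1613 left).
−365 (one year) → May 15, 2185 (1248 left).
−365 (one year) → May 15, 2184 (883 left).
−366 (one year; includes Feb 29, 2184) → May 15, 2183 (517 left).
−365 (one year) → May 15, 2182 (152 left).
−15 → Apr 30, 2182 (end of Apr, 30 days; 137 left).
−30 → Mar 31, 2182 (end of Mar, 31 days; 107 left).
−31 → Feb 28, 2182 (end of Feb, 28 days; 76 left).
−28 → Jan 31, 2182 (end of Jan, 31 days; 48 left).
−31 → Dec 31, 2181 (end of Dec, 31 days; 17 left).
−17 → Dec 14, 2181.

December 14, 2181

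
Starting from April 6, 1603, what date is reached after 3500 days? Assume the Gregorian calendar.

November 4, 1612

+366 (one year; includes Feb 29, 1604) → Apr 6, 1604 (3134 left).
+365 (one year) → Apr 6, 1605 (2769 left).
+365 (one year) → Apr 6, 1606 (2404 left).
+365 (one year) → Apr 6, 1607 (2039 left).
+366 (one year; includes Feb 29, 1608) → Apr 6, 1608 (1673 left).
+365 (one year) → Apr 6, 1609 (1308 left).
+365 (one year) → Apr 6, 1610 (943 left).
+365 (one year) → Apr 6, 1611 (578 left).
+366 (one year; includes Feb 29, 1612) → Apr 6, 1612 (212 left).
Apr has 30 days: +25 → May 1, 1612 (187 left).
May has 31 days: +31 → Jun 1, 1612 (156 left).
Jun has 30 days: +30 → Jul 1, 1612 (126 left).
Jul has 31 days: +31 → Aug 1, 1612 (95 left).
Aug has 31 days: +31 → Sep 1, 1612 (64 left).
Sep has 30 days: +30 → Oct 1, 1612 (34 left).
Oct has 31 days: +31 → Nov 1, 1612 (3 left).
+3 → Nov 4, 1612.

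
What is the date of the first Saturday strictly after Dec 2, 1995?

December 9, 1995

Dec 2, 1995 is a Saturday.
From Saturday to the next Saturday is 7 days.
Dec 2, 1995 + 7 = Dec 9, 1995.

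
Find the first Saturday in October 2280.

October 1, 2280 is a Friday.
The first Saturday is therefore October 2 (1 days later).

October 2, 2280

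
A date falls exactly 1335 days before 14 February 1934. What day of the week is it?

Feb 14, 1934 is a Wednesday.
1335 mod 7 = 5, so 1335 days before a Wednesday is Wednesday − 5 = Friday.

Friday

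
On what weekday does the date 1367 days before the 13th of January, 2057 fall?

First find the weekday of Jan 13, 2057. Doomsday rule: the anchor day for the 2000s is Tuesday. For year 57: 57÷12 = 4 r 9, and 9÷4 = 2, so 4+9+2 = 15.
Tuesday + 15 ≡ Wednesday — that's 2057's doomsday.
In January the doomsday date is Jan 3 (2057 is not a leap year).
Jan 13 is 10 days after Jan 3; 10 mod 7 = 3, so Wednesday + 3 = Saturday.
1367 mod 7 = 2, so 1367 days before a Saturday is Saturday − 2 = Thursday.

Thursday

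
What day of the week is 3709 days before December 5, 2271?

Wednesday

First find the weekday of Dec 5, 2271. Doomsday rule: the anchor day for the 2200s is Friday. For year 71: 71÷12 = 5 r 11, and 11÷4 = 2, so 5+11+2 = 18.
Friday + 18 ≡ Tuesday — that's 2271's doomsday.
In December the doomsday date is Dec 12.
Dec 5 is 7 days before Dec 12; 7 mod 7 = 0, so Tuesday − 0 = Tuesday.
3709 mod 7 = 6, so 3709 days before a Tuesday is Tuesday − 6 = Wednesday.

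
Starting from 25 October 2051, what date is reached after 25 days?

Oct has 31 days: +7 → Nov 1, 2051 (18 left).
+18 → Nov 19, 2051.

November 19, 2051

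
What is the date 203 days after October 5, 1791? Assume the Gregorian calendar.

April 25, 1792

Oct has 31 days: +27 → Nov 1, 1791 (176 left).
Nov has 30 days: +30 → Dec 1, 1791 (146 left).
Dec has 31 days: +31 → Jan 1, 1792 (115 left).
Jan has 31 days: +31 → Feb 1, 1792 (84 left).
Feb has 29 days: +29 → Mar 1, 1792 (55 left).
Mar has 31 days: +31 → Apr 1, 1792 (24 left).
+24 → Apr 25, 1792.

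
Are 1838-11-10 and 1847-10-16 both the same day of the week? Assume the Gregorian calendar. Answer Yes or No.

Yes

From Nov 10, 1838 to Oct 16, 1847 is 3262 days.
3262 mod 7 = 0, so they are the same weekday.
(Nov 10, 1838 is a Saturday; Oct 16, 1847 is a Saturday.)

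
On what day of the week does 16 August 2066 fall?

Doomsday rule: the anchor day for the 2000s is Tuesday. For year 66: 66÷12 = 5 r 6, and 6÷4 = 1, so 5+6+1 = 12.
Tuesday + 12 ≡ Sunday — that's 2066's doomsday.
In August the doomsday date is Aug 8.
Aug 16 is 8 days after Aug 8; 8 mod 7 = 1, so Sunday + 1 = Monday.

Monday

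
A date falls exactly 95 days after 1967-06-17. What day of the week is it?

Wednesday

First find the weekday of Jun 17, 1967. Doomsday rule: the anchor day for the 1900s is Wednesday. For year 67: 67÷12 = 5 r 7, and 7÷4 = 1, so 5+7+1 = 13.
Wednesday + 13 ≡ Tuesday — that's 1967's doomsday.
In June the doomsday date is Jun 6.
Jun 17 is 11 days after Jun 6; 11 mod 7 = 4, so Tuesday + 4 = Saturday.
95 mod 7 = 4, so 95 days after a Saturday is Saturday + 4 = Wednesday.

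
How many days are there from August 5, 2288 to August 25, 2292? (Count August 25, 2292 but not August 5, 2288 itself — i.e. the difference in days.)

1481

Aug 5, 2288 → Aug 5, 2289: 365 days.
Aug 5, 2289 → Aug 5, 2290: 365 days.
Aug 5, 2290 → Aug 5, 2291: 365 days.
Aug 5, 2291 → Sep 5, 2291: 31 days (August has 31).
Sep 5, 2291 → Oct 5, 2291: 30 days (September has 30).
Oct 5, 2291 → Nov 5, 2291: 31 days (October has 31).
Nov 5, 2291 → Dec 5, 2291: 30 days (November has 30).
Dec 5, 2291 → Jan 5, 2292: 31 days (December has 31).
Jan 5, 2292 → Feb 5, 2292: 31 days (January has 31).
Feb 5, 2292 → Mar 5, 2292: 29 days (February has 29).
Mar 5, 2292 → Apr 5, 2292: 31 days (March has 31).
Apr 5, 2292 → May 5, 2292: 30 days (April has 30).
May 5, 2292 → Jun 5, 2292: 31 days (May has 31).
Jun 5, 2292 → Jul 5, 2292: 30 days (June has 30).
Jul 5, 2292 → Aug 5, 2292: 31 days (July has 31).
Aug 5, 2292 → Aug 25, 2292: 20 days.
Total: 1481 days.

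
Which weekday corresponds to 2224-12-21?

Doomsday rule: the anchor day for the 2200s is Friday. For year 24: 24÷12 = 2 r 0, and 0÷4 = 0, so 2+0+0 = 2.
Friday + 2 ≡ Sunday — that's 2224's doomsday.
In December the doomsday date is Dec 12.
Dec 21 is 9 days after Dec 12; 9 mod 7 = 2, so Sunday + 2 = Tuesday.

Tuesday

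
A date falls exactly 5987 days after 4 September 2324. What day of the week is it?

Saturday

Sep 4, 2324 is a Thursday.
5987 mod 7 = 2, so 5987 days after a Thursday is Thursday + 2 = Saturday.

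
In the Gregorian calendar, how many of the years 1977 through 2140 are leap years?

Multiples of 4 in [1977,2140]: 41.
Of those, multiples of 100: 2 (not leap unless ÷400).
Multiples of 400: 1.
Leap years = 41 − 2 + 1 = 40.

40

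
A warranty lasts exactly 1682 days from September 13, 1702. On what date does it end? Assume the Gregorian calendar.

+365 (one year) → Sep 13, 1703 (1317 left).
+366 (one year; includes Feb 29, 1704) → Sep 13, 1704 (951 left).
+365 (one year) → Sep 13, 1705 (586 left).
+365 (one year) → Sep 13, 1706 (221 left).
Sep has 30 days: +18 → Oct 1, 1706 (203 left).
Oct has 31 days: +31 → Nov 1, 1706 (172 left).
Nov has 30 days: +30 → Dec 1, 1706 (142 left).
Dec has 31 days: +31 → Jan 1, 1707 (111 left).
Jan has 31 days: +31 → Feb 1, 1707 (80 left).
Feb has 28 days: +28 → Mar 1, 1707 (52 left).
Mar has 31 days: +31 → Apr 1, 1707 (21 left).
+21 → Apr 22, 1707.

April 22, 1707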